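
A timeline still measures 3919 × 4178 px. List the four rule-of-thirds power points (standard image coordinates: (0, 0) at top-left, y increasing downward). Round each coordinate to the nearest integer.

(1306, 1393), (2613, 1393), (1306, 2785), (2613, 2785)

One third of 3919 is 1306.33; one third of 4178 is 1392.67.
Vertical third lines at x = 1306 and x = 2613; horizontal third lines at y = 1393 and y = 2785.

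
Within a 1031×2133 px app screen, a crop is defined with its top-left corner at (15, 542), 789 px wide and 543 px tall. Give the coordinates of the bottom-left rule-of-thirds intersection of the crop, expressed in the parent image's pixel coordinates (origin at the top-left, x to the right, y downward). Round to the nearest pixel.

x = 278 px, y = 904 px

One third of the crop width 789 is 263.00 px.
One third of the crop height 543 is 181.00 px.
The bottom-left point is one-third across and two-thirds down within the crop:
x = 15 + 1 × 263.00 ≈ 278; y = 542 + 2 × 181.00 ≈ 904.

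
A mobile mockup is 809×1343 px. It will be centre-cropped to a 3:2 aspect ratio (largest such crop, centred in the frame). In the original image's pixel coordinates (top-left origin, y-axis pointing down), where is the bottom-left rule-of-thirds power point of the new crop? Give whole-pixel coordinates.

809/1343 < 3/2, so the 3:2 crop keeps the full width 809 and trims height to 809 × 2/3 = 539.33 px.
Top offset = (1343 − 539.33)/2 = 401.83 px; left offset = 0.
Bottom-left is one-third across and two-thirds down within the crop:
x = 0.00 + 1 × 809.00/3 ≈ 270; y = 401.83 + 2 × 539.33/3 ≈ 761.

x = 270 px, y = 761 px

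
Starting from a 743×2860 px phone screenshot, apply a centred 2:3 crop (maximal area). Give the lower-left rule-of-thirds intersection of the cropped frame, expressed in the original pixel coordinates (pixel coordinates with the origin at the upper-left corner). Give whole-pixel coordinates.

(248, 1616)

743/2860 < 2/3, so the 2:3 crop keeps the full width 743 and trims height to 743 × 3/2 = 1114.50 px.
Top offset = (2860 − 1114.50)/2 = 872.75 px; left offset = 0.
Lower-left is one-third across and two-thirds down within the crop:
x = 0.00 + 1 × 743.00/3 ≈ 248; y = 872.75 + 2 × 1114.50/3 ≈ 1616.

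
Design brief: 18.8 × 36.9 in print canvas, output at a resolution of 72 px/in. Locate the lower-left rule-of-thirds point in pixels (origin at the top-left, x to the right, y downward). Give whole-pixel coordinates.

(451, 1771)

In pixels the canvas is 18.8 × 72 = 1353.6 wide and 36.9 × 72 = 2656.8 tall.
The lower-left point is one-third across and two-thirds down:
x = 1 × 1353.6/3 ≈ 451; y = 2 × 2656.8/3 ≈ 1771.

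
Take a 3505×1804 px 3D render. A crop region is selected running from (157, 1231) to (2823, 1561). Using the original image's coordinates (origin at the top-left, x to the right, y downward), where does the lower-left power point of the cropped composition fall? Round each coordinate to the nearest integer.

x = 1046 px, y = 1451 px

Crop width = 2823 − 157 = 2666 px; one third is 888.67 px.
Crop height = 1561 − 1231 = 330 px; one third is 110.00 px.
The lower-left point is one-third across and two-thirds down within the crop:
x = 157 + 1 × 888.67 ≈ 1046; y = 1231 + 2 × 110.00 ≈ 1451.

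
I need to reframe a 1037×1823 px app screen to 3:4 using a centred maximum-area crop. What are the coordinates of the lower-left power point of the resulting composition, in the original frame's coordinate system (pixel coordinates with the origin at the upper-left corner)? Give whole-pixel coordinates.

1037/1823 < 3/4, so the 3:4 crop keeps the full width 1037 and trims height to 1037 × 4/3 = 1382.67 px.
Top offset = (1823 − 1382.67)/2 = 220.17 px; left offset = 0.
Lower-left is one-third across and two-thirds down within the crop:
x = 0.00 + 1 × 1037.00/3 ≈ 346; y = 220.17 + 2 × 1382.67/3 ≈ 1142.

x = 346 px, y = 1142 px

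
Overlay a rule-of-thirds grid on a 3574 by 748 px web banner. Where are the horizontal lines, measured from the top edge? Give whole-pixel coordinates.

748 / 3 = 249.33, so the horizontal lines sit at one and two thirds of 748.

249 px and 499 px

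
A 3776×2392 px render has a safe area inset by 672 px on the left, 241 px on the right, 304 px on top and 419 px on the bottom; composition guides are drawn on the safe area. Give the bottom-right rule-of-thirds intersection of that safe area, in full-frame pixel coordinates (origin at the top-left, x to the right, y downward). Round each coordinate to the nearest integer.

Content width = 3776 − 672 − 241 = 2863 px; content height = 2392 − 304 − 419 = 1669 px.
Bottom-right is two-thirds across and two-thirds down within the safe area.
x = 672 + 2 × 2863/3 = 672 + 1908.67 ≈ 2581
y = 304 + 2 × 1669/3 = 304 + 1112.67 ≈ 1417

x = 2581 px, y = 1417 px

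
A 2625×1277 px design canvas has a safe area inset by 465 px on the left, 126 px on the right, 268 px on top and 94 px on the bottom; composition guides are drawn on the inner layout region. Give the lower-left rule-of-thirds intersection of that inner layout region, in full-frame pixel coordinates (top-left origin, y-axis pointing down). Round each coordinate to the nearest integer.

Content width = 2625 − 465 − 126 = 2034 px; content height = 1277 − 268 − 94 = 915 px.
Lower-left is one-third across and two-thirds down within the inner layout region.
x = 465 + 1 × 2034/3 = 465 + 678.00 ≈ 1143
y = 268 + 2 × 915/3 = 268 + 610.00 ≈ 878

(1143, 878)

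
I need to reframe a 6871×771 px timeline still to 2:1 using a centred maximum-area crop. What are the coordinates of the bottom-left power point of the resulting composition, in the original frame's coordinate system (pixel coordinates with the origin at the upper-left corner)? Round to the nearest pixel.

(3179, 514)

6871/771 > 2/1, so the 2:1 crop keeps the full height 771 and trims width to 771 × 2/1 = 1542.00 px.
Left offset = (6871 − 1542.00)/2 = 2664.50 px; top offset = 0.
Bottom-left is one-third across and two-thirds down within the crop:
x = 2664.50 + 1 × 1542.00/3 ≈ 3179; y = 0.00 + 2 × 771.00/3 ≈ 514.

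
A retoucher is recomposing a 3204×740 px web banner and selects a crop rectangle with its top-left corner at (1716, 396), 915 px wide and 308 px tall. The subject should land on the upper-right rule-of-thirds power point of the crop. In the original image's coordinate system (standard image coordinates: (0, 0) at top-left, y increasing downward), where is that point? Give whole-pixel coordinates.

x = 2326 px, y = 499 px

One third of the crop width 915 is 305.00 px.
One third of the crop height 308 is 102.67 px.
The upper-right point is two-thirds across and one-third down within the crop:
x = 1716 + 2 × 305.00 ≈ 2326; y = 396 + 1 × 102.67 ≈ 499.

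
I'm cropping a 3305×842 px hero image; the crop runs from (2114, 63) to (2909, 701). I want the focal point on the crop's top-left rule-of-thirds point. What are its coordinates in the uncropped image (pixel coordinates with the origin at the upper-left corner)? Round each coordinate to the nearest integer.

Crop width = 2909 − 2114 = 795 px; one third is 265.00 px.
Crop height = 701 − 63 = 638 px; one third is 212.67 px.
The top-left point is one-third across and one-third down within the crop:
x = 2114 + 1 × 265.00 ≈ 2379; y = 63 + 1 × 212.67 ≈ 276.

(2379, 276)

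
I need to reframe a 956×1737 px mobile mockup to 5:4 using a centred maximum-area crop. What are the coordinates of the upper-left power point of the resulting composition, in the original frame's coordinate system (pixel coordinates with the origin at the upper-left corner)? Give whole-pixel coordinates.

956/1737 < 5/4, so the 5:4 crop keeps the full width 956 and trims height to 956 × 4/5 = 764.80 px.
Top offset = (1737 − 764.80)/2 = 486.10 px; left offset = 0.
Upper-left is one-third across and one-third down within the crop:
x = 0.00 + 1 × 956.00/3 ≈ 319; y = 486.10 + 1 × 764.80/3 ≈ 741.

(319, 741)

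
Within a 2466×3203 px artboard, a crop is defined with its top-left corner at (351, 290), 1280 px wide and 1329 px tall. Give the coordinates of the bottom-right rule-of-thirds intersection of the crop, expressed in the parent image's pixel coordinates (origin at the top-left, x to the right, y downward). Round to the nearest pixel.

x = 1204 px, y = 1176 px

One third of the crop width 1280 is 426.67 px.
One third of the crop height 1329 is 443.00 px.
The bottom-right point is two-thirds across and two-thirds down within the crop:
x = 351 + 2 × 426.67 ≈ 1204; y = 290 + 2 × 443.00 ≈ 1176.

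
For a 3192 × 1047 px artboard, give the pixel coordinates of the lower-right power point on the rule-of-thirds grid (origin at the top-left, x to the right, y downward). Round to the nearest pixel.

The lower-right point sits two-thirds of the way across and two-thirds of the way down.
x = 2 × 3192/3 ≈ 2128; y = 2 × 1047/3 ≈ 698.

(2128, 698)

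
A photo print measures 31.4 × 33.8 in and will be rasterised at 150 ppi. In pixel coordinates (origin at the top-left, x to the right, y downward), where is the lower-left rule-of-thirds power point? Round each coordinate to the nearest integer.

In pixels the canvas is 31.4 × 150 = 4710 wide and 33.8 × 150 = 5070 tall.
The lower-left point is one-third across and two-thirds down:
x = 1 × 4710/3 ≈ 1570; y = 2 × 5070/3 ≈ 3380.

x = 1570 px, y = 3380 px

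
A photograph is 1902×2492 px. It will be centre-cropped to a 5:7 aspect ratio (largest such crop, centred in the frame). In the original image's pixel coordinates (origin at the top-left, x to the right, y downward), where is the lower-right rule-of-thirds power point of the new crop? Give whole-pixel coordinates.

x = 1248 px, y = 1661 px

1902/2492 > 5/7, so the 5:7 crop keeps the full height 2492 and trims width to 2492 × 5/7 = 1780.00 px.
Left offset = (1902 − 1780.00)/2 = 61.00 px; top offset = 0.
Lower-right is two-thirds across and two-thirds down within the crop:
x = 61.00 + 2 × 1780.00/3 ≈ 1248; y = 0.00 + 2 × 2492.00/3 ≈ 1661.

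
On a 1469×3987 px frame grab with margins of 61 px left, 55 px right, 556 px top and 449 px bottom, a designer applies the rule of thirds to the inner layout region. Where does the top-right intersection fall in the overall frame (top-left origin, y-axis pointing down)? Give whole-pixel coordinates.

(963, 1550)

Content width = 1469 − 61 − 55 = 1353 px; content height = 3987 − 556 − 449 = 2982 px.
Top-right is two-thirds across and one-third down within the inner layout region.
x = 61 + 2 × 1353/3 = 61 + 902.00 ≈ 963
y = 556 + 1 × 2982/3 = 556 + 994.00 ≈ 1550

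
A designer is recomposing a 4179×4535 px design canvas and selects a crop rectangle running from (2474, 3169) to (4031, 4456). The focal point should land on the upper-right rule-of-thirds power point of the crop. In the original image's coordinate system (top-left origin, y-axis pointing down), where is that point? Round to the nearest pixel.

x = 3512 px, y = 3598 px

Crop width = 4031 − 2474 = 1557 px; one third is 519.00 px.
Crop height = 4456 − 3169 = 1287 px; one third is 429.00 px.
The upper-right point is two-thirds across and one-third down within the crop:
x = 2474 + 2 × 519.00 ≈ 3512; y = 3169 + 1 × 429.00 ≈ 3598.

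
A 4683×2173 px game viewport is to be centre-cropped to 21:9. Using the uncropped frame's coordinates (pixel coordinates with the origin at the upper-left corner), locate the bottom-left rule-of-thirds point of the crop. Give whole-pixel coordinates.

x = 1561 px, y = 1421 px

4683/2173 < 21/9, so the 21:9 crop keeps the full width 4683 and trims height to 4683 × 9/21 = 2007.00 px.
Top offset = (2173 − 2007.00)/2 = 83.00 px; left offset = 0.
Bottom-left is one-third across and two-thirds down within the crop:
x = 0.00 + 1 × 4683.00/3 ≈ 1561; y = 83.00 + 2 × 2007.00/3 ≈ 1421.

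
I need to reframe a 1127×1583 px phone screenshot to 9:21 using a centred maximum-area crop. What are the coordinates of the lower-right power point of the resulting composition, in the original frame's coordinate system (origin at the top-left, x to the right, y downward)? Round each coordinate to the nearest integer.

1127/1583 > 9/21, so the 9:21 crop keeps the full height 1583 and trims width to 1583 × 9/21 = 678.43 px.
Left offset = (1127 − 678.43)/2 = 224.29 px; top offset = 0.
Lower-right is two-thirds across and two-thirds down within the crop:
x = 224.29 + 2 × 678.43/3 ≈ 677; y = 0.00 + 2 × 1583.00/3 ≈ 1055.

x = 677 px, y = 1055 px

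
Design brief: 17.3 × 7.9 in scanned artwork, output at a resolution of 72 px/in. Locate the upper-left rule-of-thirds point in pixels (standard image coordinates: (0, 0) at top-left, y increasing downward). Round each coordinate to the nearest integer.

In pixels the canvas is 17.3 × 72 = 1245.6 wide and 7.9 × 72 = 568.8 tall.
The upper-left point is one-third across and one-third down:
x = 1 × 1245.6/3 ≈ 415; y = 1 × 568.8/3 ≈ 190.

x = 415 px, y = 190 px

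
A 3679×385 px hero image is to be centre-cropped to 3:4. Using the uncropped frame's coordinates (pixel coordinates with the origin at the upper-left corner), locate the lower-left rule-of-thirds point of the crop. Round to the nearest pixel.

3679/385 > 3/4, so the 3:4 crop keeps the full height 385 and trims width to 385 × 3/4 = 288.75 px.
Left offset = (3679 − 288.75)/2 = 1695.12 px; top offset = 0.
Lower-left is one-third across and two-thirds down within the crop:
x = 1695.12 + 1 × 288.75/3 ≈ 1791; y = 0.00 + 2 × 385.00/3 ≈ 257.

(1791, 257)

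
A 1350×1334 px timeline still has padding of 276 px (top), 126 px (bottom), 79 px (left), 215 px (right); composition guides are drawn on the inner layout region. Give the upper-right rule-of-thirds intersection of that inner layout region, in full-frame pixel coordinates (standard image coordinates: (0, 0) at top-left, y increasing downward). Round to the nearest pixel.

Content width = 1350 − 79 − 215 = 1056 px; content height = 1334 − 276 − 126 = 932 px.
Upper-right is two-thirds across and one-third down within the inner layout region.
x = 79 + 2 × 1056/3 = 79 + 704.00 ≈ 783
y = 276 + 1 × 932/3 = 276 + 310.67 ≈ 587

(783, 587)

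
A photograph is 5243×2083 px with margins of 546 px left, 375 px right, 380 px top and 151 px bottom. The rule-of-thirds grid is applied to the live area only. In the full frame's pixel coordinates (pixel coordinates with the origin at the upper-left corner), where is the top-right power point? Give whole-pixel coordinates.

Content width = 5243 − 546 − 375 = 4322 px; content height = 2083 − 380 − 151 = 1552 px.
Top-right is two-thirds across and one-third down within the live area.
x = 546 + 2 × 4322/3 = 546 + 2881.33 ≈ 3427
y = 380 + 1 × 1552/3 = 380 + 517.33 ≈ 897

x = 3427 px, y = 897 px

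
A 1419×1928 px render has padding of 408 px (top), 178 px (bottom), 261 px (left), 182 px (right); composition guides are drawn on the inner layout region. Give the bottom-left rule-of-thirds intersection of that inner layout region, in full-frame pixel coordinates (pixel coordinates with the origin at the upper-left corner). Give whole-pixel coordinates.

Content width = 1419 − 261 − 182 = 976 px; content height = 1928 − 408 − 178 = 1342 px.
Bottom-left is one-third across and two-thirds down within the inner layout region.
x = 261 + 1 × 976/3 = 261 + 325.33 ≈ 586
y = 408 + 2 × 1342/3 = 408 + 894.67 ≈ 1303

(586, 1303)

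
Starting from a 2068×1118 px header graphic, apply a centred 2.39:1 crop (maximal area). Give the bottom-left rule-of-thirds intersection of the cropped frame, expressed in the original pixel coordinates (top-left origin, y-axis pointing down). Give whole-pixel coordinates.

2068/1118 < 2.39/1, so the 2.39:1 crop keeps the full width 2068 and trims height to 2068 × 1/2.39 = 865.27 px.
Top offset = (1118 − 865.27)/2 = 126.36 px; left offset = 0.
Bottom-left is one-third across and two-thirds down within the crop:
x = 0.00 + 1 × 2068.00/3 ≈ 689; y = 126.36 + 2 × 865.27/3 ≈ 703.

x = 689 px, y = 703 px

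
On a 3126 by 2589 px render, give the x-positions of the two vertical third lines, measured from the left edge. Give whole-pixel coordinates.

3126 / 3 = 1042, so the vertical lines sit at one and two thirds of 3126.

x = 1042 px and x = 2084 px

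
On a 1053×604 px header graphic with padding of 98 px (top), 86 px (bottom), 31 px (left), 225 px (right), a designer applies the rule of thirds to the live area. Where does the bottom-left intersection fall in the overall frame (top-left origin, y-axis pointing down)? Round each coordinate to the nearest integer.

Content width = 1053 − 31 − 225 = 797 px; content height = 604 − 98 − 86 = 420 px.
Bottom-left is one-third across and two-thirds down within the live area.
x = 31 + 1 × 797/3 = 31 + 265.67 ≈ 297
y = 98 + 2 × 420/3 = 98 + 280.00 ≈ 378

(297, 378)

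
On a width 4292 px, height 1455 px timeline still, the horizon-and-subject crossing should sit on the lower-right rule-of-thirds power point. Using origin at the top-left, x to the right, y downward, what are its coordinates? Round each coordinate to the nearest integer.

The lower-right point sits two-thirds of the way across and two-thirds of the way down.
x = 2 × 4292/3 ≈ 2861; y = 2 × 1455/3 ≈ 970.

(2861, 970)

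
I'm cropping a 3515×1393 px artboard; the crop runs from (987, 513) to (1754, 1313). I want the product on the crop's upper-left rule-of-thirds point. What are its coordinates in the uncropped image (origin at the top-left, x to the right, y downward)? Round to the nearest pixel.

(1243, 780)

Crop width = 1754 − 987 = 767 px; one third is 255.67 px.
Crop height = 1313 − 513 = 800 px; one third is 266.67 px.
The upper-left point is one-third across and one-third down within the crop:
x = 987 + 1 × 255.67 ≈ 1243; y = 513 + 1 × 266.67 ≈ 780.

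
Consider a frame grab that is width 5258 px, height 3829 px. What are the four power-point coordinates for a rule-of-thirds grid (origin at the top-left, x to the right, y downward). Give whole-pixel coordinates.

One third of 5258 is 1752.67; one third of 3829 is 1276.33.
Vertical third lines at x = 1753 and x = 3505; horizontal third lines at y = 1276 and y = 2553.

(1753, 1276), (3505, 1276), (1753, 2553), (3505, 2553)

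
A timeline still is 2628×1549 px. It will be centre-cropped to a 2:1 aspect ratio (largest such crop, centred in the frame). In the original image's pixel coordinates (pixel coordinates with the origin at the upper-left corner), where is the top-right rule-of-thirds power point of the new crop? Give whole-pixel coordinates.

2628/1549 < 2/1, so the 2:1 crop keeps the full width 2628 and trims height to 2628 × 1/2 = 1314.00 px.
Top offset = (1549 − 1314.00)/2 = 117.50 px; left offset = 0.
Top-right is two-thirds across and one-third down within the crop:
x = 0.00 + 2 × 2628.00/3 ≈ 1752; y = 117.50 + 1 × 1314.00/3 ≈ 556.

(1752, 556)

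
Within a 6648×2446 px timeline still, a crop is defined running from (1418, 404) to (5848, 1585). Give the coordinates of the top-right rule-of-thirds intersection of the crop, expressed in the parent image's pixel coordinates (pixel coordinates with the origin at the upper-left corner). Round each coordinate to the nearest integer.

Crop width = 5848 − 1418 = 4430 px; one third is 1476.67 px.
Crop height = 1585 − 404 = 1181 px; one third is 393.67 px.
The top-right point is two-thirds across and one-third down within the crop:
x = 1418 + 2 × 1476.67 ≈ 4371; y = 404 + 1 × 393.67 ≈ 798.

x = 4371 px, y = 798 px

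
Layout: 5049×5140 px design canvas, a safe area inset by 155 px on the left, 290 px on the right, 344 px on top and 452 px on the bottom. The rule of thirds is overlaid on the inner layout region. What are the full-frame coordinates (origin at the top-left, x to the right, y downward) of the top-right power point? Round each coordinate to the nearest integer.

x = 3224 px, y = 1792 px

Content width = 5049 − 155 − 290 = 4604 px; content height = 5140 − 344 − 452 = 4344 px.
Top-right is two-thirds across and one-third down within the inner layout region.
x = 155 + 2 × 4604/3 = 155 + 3069.33 ≈ 3224
y = 344 + 1 × 4344/3 = 344 + 1448.00 ≈ 1792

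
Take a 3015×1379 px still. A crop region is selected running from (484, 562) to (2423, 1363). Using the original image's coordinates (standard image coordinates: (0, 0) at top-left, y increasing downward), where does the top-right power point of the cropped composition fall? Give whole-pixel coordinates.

(1777, 829)

Crop width = 2423 − 484 = 1939 px; one third is 646.33 px.
Crop height = 1363 − 562 = 801 px; one third is 267.00 px.
The top-right point is two-thirds across and one-third down within the crop:
x = 484 + 2 × 646.33 ≈ 1777; y = 562 + 1 × 267.00 ≈ 829.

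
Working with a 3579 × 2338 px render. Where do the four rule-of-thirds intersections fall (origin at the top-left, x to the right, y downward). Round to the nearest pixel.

One third of 3579 is 1193; one third of 2338 is 779.33.
Vertical third lines at x = 1193 and x = 2386; horizontal third lines at y = 779 and y = 1559.

(1193, 779), (2386, 779), (1193, 1559), (2386, 1559)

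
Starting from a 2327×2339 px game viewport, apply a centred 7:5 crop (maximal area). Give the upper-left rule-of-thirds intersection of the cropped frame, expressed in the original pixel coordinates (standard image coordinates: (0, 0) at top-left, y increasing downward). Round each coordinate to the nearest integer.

2327/2339 < 7/5, so the 7:5 crop keeps the full width 2327 and trims height to 2327 × 5/7 = 1662.14 px.
Top offset = (2339 − 1662.14)/2 = 338.43 px; left offset = 0.
Upper-left is one-third across and one-third down within the crop:
x = 0.00 + 1 × 2327.00/3 ≈ 776; y = 338.43 + 1 × 1662.14/3 ≈ 892.

x = 776 px, y = 892 px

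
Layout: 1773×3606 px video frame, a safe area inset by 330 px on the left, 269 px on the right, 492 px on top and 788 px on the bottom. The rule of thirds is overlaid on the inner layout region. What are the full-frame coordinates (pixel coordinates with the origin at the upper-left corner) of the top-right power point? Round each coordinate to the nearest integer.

x = 1113 px, y = 1267 px

Content width = 1773 − 330 − 269 = 1174 px; content height = 3606 − 492 − 788 = 2326 px.
Top-right is two-thirds across and one-third down within the inner layout region.
x = 330 + 2 × 1174/3 = 330 + 782.67 ≈ 1113
y = 492 + 1 × 2326/3 = 492 + 775.33 ≈ 1267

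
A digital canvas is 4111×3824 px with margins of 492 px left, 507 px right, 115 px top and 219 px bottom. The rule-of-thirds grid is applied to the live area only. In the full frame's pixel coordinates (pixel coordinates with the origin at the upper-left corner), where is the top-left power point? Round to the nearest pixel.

Content width = 4111 − 492 − 507 = 3112 px; content height = 3824 − 115 − 219 = 3490 px.
Top-left is one-third across and one-third down within the live area.
x = 492 + 1 × 3112/3 = 492 + 1037.33 ≈ 1529
y = 115 + 1 × 3490/3 = 115 + 1163.33 ≈ 1278

(1529, 1278)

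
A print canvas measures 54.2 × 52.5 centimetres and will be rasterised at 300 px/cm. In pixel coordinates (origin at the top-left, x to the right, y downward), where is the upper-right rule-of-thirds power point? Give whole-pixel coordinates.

In pixels the canvas is 54.2 × 300 = 16260 wide and 52.5 × 300 = 15750 tall.
The upper-right point is two-thirds across and one-third down:
x = 2 × 16260/3 ≈ 10840; y = 1 × 15750/3 ≈ 5250.

x = 10840 px, y = 5250 px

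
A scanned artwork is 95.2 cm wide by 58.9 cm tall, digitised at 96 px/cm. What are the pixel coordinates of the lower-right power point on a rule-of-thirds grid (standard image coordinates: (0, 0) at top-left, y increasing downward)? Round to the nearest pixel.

x = 6093 px, y = 3770 px

In pixels the canvas is 95.2 × 96 = 9139.2 wide and 58.9 × 96 = 5654.4 tall.
The lower-right point is two-thirds across and two-thirds down:
x = 2 × 9139.2/3 ≈ 6093; y = 2 × 5654.4/3 ≈ 3770.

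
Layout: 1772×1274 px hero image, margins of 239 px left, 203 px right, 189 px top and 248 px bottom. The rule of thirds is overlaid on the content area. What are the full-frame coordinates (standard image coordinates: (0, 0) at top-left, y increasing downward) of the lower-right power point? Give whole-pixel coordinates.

Content width = 1772 − 239 − 203 = 1330 px; content height = 1274 − 189 − 248 = 837 px.
Lower-right is two-thirds across and two-thirds down within the content area.
x = 239 + 2 × 1330/3 = 239 + 886.67 ≈ 1126
y = 189 + 2 × 837/3 = 189 + 558.00 ≈ 747

(1126, 747)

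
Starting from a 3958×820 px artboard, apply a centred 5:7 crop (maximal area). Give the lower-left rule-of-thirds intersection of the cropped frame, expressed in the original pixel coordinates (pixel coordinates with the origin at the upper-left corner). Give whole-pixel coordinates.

3958/820 > 5/7, so the 5:7 crop keeps the full height 820 and trims width to 820 × 5/7 = 585.71 px.
Left offset = (3958 − 585.71)/2 = 1686.14 px; top offset = 0.
Lower-left is one-third across and two-thirds down within the crop:
x = 1686.14 + 1 × 585.71/3 ≈ 1881; y = 0.00 + 2 × 820.00/3 ≈ 547.

x = 1881 px, y = 547 px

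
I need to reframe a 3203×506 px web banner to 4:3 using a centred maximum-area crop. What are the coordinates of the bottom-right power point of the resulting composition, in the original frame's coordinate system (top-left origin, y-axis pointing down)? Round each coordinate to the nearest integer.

x = 1714 px, y = 337 px

3203/506 > 4/3, so the 4:3 crop keeps the full height 506 and trims width to 506 × 4/3 = 674.67 px.
Left offset = (3203 − 674.67)/2 = 1264.17 px; top offset = 0.
Bottom-right is two-thirds across and two-thirds down within the crop:
x = 1264.17 + 2 × 674.67/3 ≈ 1714; y = 0.00 + 2 × 506.00/3 ≈ 337.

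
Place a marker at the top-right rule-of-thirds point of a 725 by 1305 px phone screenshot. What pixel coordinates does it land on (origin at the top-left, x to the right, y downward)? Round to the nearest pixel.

x = 483 px, y = 435 px

The top-right point sits two-thirds of the way across and one-third of the way down.
x = 2 × 725/3 ≈ 483; y = 1 × 1305/3 ≈ 435.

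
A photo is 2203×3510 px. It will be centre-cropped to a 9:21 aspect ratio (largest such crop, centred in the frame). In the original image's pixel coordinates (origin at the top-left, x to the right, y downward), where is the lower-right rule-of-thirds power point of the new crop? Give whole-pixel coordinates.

(1352, 2340)

2203/3510 > 9/21, so the 9:21 crop keeps the full height 3510 and trims width to 3510 × 9/21 = 1504.29 px.
Left offset = (2203 − 1504.29)/2 = 349.36 px; top offset = 0.
Lower-right is two-thirds across and two-thirds down within the crop:
x = 349.36 + 2 × 1504.29/3 ≈ 1352; y = 0.00 + 2 × 3510.00/3 ≈ 2340.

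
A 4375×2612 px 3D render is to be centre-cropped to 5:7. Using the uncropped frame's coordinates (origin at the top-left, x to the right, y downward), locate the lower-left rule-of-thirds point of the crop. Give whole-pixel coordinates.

x = 1877 px, y = 1741 px

4375/2612 > 5/7, so the 5:7 crop keeps the full height 2612 and trims width to 2612 × 5/7 = 1865.71 px.
Left offset = (4375 − 1865.71)/2 = 1254.64 px; top offset = 0.
Lower-left is one-third across and two-thirds down within the crop:
x = 1254.64 + 1 × 1865.71/3 ≈ 1877; y = 0.00 + 2 × 2612.00/3 ≈ 1741.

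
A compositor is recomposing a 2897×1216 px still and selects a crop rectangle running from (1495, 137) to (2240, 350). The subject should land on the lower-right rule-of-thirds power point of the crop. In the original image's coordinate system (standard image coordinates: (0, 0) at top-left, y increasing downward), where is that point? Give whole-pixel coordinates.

Crop width = 2240 − 1495 = 745 px; one third is 248.33 px.
Crop height = 350 − 137 = 213 px; one third is 71.00 px.
The lower-right point is two-thirds across and two-thirds down within the crop:
x = 1495 + 2 × 248.33 ≈ 1992; y = 137 + 2 × 71.00 ≈ 279.

x = 1992 px, y = 279 px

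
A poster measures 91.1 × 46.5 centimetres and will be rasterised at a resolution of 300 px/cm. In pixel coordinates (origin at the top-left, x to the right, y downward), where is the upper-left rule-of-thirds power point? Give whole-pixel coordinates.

x = 9110 px, y = 4650 px

In pixels the canvas is 91.1 × 300 = 27330 wide and 46.5 × 300 = 13950 tall.
The upper-left point is one-third across and one-third down:
x = 1 × 27330/3 ≈ 9110; y = 1 × 13950/3 ≈ 4650.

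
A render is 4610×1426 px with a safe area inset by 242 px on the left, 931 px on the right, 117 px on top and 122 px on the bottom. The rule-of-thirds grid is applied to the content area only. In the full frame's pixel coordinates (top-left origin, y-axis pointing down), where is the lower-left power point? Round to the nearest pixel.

x = 1388 px, y = 908 px

Content width = 4610 − 242 − 931 = 3437 px; content height = 1426 − 117 − 122 = 1187 px.
Lower-left is one-third across and two-thirds down within the content area.
x = 242 + 1 × 3437/3 = 242 + 1145.67 ≈ 1388
y = 117 + 2 × 1187/3 = 117 + 791.33 ≈ 908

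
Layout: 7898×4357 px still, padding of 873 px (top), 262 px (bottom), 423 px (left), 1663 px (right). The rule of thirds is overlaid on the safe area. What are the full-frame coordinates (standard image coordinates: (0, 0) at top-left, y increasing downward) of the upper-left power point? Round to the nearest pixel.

Content width = 7898 − 423 − 1663 = 5812 px; content height = 4357 − 873 − 262 = 3222 px.
Upper-left is one-third across and one-third down within the safe area.
x = 423 + 1 × 5812/3 = 423 + 1937.33 ≈ 2360
y = 873 + 1 × 3222/3 = 873 + 1074.00 ≈ 1947

x = 2360 px, y = 1947 px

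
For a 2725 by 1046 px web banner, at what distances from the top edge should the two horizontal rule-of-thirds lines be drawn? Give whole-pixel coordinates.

1046 / 3 = 348.67, so the horizontal lines sit at one and two thirds of 1046.

y = 349 px and y = 697 px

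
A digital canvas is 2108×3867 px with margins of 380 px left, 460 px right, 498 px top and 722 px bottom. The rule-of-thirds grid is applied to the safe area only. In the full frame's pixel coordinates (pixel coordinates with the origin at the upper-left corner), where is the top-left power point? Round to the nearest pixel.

Content width = 2108 − 380 − 460 = 1268 px; content height = 3867 − 498 − 722 = 2647 px.
Top-left is one-third across and one-third down within the safe area.
x = 380 + 1 × 1268/3 = 380 + 422.67 ≈ 803
y = 498 + 1 × 2647/3 = 498 + 882.33 ≈ 1380

x = 803 px, y = 1380 px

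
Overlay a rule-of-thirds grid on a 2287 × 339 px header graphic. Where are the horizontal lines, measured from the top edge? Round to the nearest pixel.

339 / 3 = 113, so the horizontal lines sit at one and two thirds of 339.

113 px and 226 px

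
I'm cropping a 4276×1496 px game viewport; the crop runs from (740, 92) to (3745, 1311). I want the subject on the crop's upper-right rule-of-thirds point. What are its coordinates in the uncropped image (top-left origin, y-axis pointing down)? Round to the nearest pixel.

Crop width = 3745 − 740 = 3005 px; one third is 1001.67 px.
Crop height = 1311 − 92 = 1219 px; one third is 406.33 px.
The upper-right point is two-thirds across and one-third down within the crop:
x = 740 + 2 × 1001.67 ≈ 2743; y = 92 + 1 × 406.33 ≈ 498.

(2743, 498)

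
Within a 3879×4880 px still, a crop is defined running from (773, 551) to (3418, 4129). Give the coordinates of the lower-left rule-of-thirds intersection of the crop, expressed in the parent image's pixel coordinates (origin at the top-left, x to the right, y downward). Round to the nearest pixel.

Crop width = 3418 − 773 = 2645 px; one third is 881.67 px.
Crop height = 4129 − 551 = 3578 px; one third is 1192.67 px.
The lower-left point is one-third across and two-thirds down within the crop:
x = 773 + 1 × 881.67 ≈ 1655; y = 551 + 2 × 1192.67 ≈ 2936.

x = 1655 px, y = 2936 px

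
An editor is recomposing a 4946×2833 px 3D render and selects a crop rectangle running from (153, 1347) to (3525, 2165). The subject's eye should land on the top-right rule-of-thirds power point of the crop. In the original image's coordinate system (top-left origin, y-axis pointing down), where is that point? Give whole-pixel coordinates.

Crop width = 3525 − 153 = 3372 px; one third is 1124.00 px.
Crop height = 2165 − 1347 = 818 px; one third is 272.67 px.
The top-right point is two-thirds across and one-third down within the crop:
x = 153 + 2 × 1124.00 ≈ 2401; y = 1347 + 1 × 272.67 ≈ 1620.

x = 2401 px, y = 1620 px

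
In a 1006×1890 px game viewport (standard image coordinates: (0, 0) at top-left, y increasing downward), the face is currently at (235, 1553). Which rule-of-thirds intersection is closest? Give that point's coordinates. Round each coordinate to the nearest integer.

x = 335 px, y = 1260 px

Third lines: x ∈ {335, 671}, y ∈ {630, 1260}.
235 is closer to x = 335; 1553 is closer to y = 1260.
So the nearest intersection is the lower-left power point.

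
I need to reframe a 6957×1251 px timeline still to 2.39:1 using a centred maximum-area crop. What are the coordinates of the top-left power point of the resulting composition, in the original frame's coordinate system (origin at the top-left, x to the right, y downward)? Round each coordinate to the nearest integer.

6957/1251 > 2.39/1, so the 2.39:1 crop keeps the full height 1251 and trims width to 1251 × 2.39/1 = 2989.89 px.
Left offset = (6957 − 2989.89)/2 = 1983.55 px; top offset = 0.
Top-left is one-third across and one-third down within the crop:
x = 1983.55 + 1 × 2989.89/3 ≈ 2980; y = 0.00 + 1 × 1251.00/3 ≈ 417.

x = 2980 px, y = 417 px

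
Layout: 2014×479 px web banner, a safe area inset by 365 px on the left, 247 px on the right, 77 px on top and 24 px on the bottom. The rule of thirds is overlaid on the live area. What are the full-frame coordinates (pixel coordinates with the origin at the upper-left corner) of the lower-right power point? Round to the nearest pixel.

x = 1300 px, y = 329 px

Content width = 2014 − 365 − 247 = 1402 px; content height = 479 − 77 − 24 = 378 px.
Lower-right is two-thirds across and two-thirds down within the live area.
x = 365 + 2 × 1402/3 = 365 + 934.67 ≈ 1300
y = 77 + 2 × 378/3 = 77 + 252.00 ≈ 329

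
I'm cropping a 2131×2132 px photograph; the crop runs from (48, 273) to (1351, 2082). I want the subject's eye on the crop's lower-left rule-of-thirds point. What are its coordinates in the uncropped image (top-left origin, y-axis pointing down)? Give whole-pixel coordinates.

Crop width = 1351 − 48 = 1303 px; one third is 434.33 px.
Crop height = 2082 − 273 = 1809 px; one third is 603.00 px.
The lower-left point is one-third across and two-thirds down within the crop:
x = 48 + 1 × 434.33 ≈ 482; y = 273 + 2 × 603.00 ≈ 1479.

(482, 1479)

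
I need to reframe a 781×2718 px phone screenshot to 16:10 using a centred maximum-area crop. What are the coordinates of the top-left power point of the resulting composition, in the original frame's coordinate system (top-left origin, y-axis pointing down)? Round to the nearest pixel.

(260, 1278)

781/2718 < 16/10, so the 16:10 crop keeps the full width 781 and trims height to 781 × 10/16 = 488.12 px.
Top offset = (2718 − 488.12)/2 = 1114.94 px; left offset = 0.
Top-left is one-third across and one-third down within the crop:
x = 0.00 + 1 × 781.00/3 ≈ 260; y = 1114.94 + 1 × 488.12/3 ≈ 1278.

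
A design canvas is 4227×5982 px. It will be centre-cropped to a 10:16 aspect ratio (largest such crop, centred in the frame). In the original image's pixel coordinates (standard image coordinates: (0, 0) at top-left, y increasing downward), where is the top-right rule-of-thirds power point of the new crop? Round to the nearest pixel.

4227/5982 > 10/16, so the 10:16 crop keeps the full height 5982 and trims width to 5982 × 10/16 = 3738.75 px.
Left offset = (4227 − 3738.75)/2 = 244.12 px; top offset = 0.
Top-right is two-thirds across and one-third down within the crop:
x = 244.12 + 2 × 3738.75/3 ≈ 2737; y = 0.00 + 1 × 5982.00/3 ≈ 1994.

(2737, 1994)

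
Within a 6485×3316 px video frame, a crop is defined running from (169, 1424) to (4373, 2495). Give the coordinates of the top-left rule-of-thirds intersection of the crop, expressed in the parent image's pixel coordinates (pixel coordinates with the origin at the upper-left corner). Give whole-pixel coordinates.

Crop width = 4373 − 169 = 4204 px; one third is 1401.33 px.
Crop height = 2495 − 1424 = 1071 px; one third is 357.00 px.
The top-left point is one-third across and one-third down within the crop:
x = 169 + 1 × 1401.33 ≈ 1570; y = 1424 + 1 × 357.00 ≈ 1781.

(1570, 1781)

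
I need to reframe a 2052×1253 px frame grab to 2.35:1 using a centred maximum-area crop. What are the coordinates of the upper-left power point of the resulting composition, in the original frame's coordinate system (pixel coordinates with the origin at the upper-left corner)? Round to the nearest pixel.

x = 684 px, y = 481 px

2052/1253 < 2.35/1, so the 2.35:1 crop keeps the full width 2052 and trims height to 2052 × 1/2.35 = 873.19 px.
Top offset = (1253 − 873.19)/2 = 189.90 px; left offset = 0.
Upper-left is one-third across and one-third down within the crop:
x = 0.00 + 1 × 2052.00/3 ≈ 684; y = 189.90 + 1 × 873.19/3 ≈ 481.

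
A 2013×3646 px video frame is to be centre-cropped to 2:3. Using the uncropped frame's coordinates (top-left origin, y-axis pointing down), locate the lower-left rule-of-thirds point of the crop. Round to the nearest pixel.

(671, 2326)

2013/3646 < 2/3, so the 2:3 crop keeps the full width 2013 and trims height to 2013 × 3/2 = 3019.50 px.
Top offset = (3646 − 3019.50)/2 = 313.25 px; left offset = 0.
Lower-left is one-third across and two-thirds down within the crop:
x = 0.00 + 1 × 2013.00/3 ≈ 671; y = 313.25 + 2 × 3019.50/3 ≈ 2326.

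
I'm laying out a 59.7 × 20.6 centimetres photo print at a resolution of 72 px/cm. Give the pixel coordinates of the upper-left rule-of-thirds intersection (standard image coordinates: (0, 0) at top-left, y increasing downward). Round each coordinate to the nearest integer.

In pixels the canvas is 59.7 × 72 = 4298.4 wide and 20.6 × 72 = 1483.2 tall.
The upper-left point is one-third across and one-third down:
x = 1 × 4298.4/3 ≈ 1433; y = 1 × 1483.2/3 ≈ 494.

x = 1433 px, y = 494 px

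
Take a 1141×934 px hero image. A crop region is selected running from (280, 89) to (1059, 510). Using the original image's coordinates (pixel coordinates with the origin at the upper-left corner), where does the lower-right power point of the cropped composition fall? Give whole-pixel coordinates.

(799, 370)

Crop width = 1059 − 280 = 779 px; one third is 259.67 px.
Crop height = 510 − 89 = 421 px; one third is 140.33 px.
The lower-right point is two-thirds across and two-thirds down within the crop:
x = 280 + 2 × 259.67 ≈ 799; y = 89 + 2 × 140.33 ≈ 370.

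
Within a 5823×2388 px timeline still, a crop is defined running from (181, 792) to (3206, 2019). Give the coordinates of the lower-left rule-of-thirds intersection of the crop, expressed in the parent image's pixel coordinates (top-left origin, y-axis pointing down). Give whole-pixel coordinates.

(1189, 1610)

Crop width = 3206 − 181 = 3025 px; one third is 1008.33 px.
Crop height = 2019 − 792 = 1227 px; one third is 409.00 px.
The lower-left point is one-third across and two-thirds down within the crop:
x = 181 + 1 × 1008.33 ≈ 1189; y = 792 + 2 × 409.00 ≈ 1610.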